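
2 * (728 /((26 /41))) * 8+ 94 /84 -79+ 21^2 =786707 /42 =18731.12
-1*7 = -7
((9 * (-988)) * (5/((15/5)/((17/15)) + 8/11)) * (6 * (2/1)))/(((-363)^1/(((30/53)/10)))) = 9069840/367873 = 24.65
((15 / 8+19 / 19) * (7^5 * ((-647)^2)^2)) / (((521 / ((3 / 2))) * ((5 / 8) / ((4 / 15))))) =135476870029388482 / 13025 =10401295203791.82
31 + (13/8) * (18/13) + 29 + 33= 381/4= 95.25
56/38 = 28/19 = 1.47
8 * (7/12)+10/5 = 20/3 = 6.67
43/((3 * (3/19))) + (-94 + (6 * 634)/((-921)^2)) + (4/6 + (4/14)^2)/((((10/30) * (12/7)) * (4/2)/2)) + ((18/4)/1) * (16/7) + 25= 396370301/11875374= 33.38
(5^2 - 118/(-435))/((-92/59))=-648587/40020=-16.21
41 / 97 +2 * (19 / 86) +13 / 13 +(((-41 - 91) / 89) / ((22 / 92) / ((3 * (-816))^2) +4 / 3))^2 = 13844735162203821672486217 / 4463330222548049106876739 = 3.10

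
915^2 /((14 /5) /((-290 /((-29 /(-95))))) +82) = 1988409375 /194743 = 10210.43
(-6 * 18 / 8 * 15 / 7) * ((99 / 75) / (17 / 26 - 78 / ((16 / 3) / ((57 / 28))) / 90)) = -1111968 / 9407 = -118.21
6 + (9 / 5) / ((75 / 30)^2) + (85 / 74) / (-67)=3886363 / 619750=6.27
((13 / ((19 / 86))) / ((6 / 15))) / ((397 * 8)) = 2795 / 60344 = 0.05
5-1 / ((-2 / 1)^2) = 19 / 4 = 4.75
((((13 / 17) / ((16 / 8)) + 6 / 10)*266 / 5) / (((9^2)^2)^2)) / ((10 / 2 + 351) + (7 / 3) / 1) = 22211 / 6555656885625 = 0.00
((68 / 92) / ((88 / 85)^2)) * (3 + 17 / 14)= 7246675 / 2493568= 2.91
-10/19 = -0.53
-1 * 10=-10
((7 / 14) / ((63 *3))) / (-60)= -1 / 22680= -0.00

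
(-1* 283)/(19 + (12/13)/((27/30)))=-11037/781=-14.13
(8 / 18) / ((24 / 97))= 97 / 54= 1.80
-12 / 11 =-1.09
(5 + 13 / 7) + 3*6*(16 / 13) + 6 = 35.01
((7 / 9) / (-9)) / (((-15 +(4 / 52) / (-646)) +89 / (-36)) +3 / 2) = 117572 / 21729987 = 0.01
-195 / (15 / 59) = -767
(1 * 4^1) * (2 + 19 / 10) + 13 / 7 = 611 / 35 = 17.46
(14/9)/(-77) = -2/99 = -0.02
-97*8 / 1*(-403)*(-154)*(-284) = 13677471808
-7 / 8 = -0.88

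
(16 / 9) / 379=16 / 3411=0.00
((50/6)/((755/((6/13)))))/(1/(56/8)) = 70/1963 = 0.04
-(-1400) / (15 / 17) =4760 / 3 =1586.67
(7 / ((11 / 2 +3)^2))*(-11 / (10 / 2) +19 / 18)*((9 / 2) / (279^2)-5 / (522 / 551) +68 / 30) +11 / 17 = 551673821 / 562401225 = 0.98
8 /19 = 0.42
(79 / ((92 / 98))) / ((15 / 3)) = 3871 / 230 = 16.83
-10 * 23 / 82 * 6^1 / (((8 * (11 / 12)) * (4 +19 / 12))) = -12420 / 30217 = -0.41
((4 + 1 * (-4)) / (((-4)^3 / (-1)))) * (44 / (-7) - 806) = 0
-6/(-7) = 6/7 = 0.86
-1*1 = -1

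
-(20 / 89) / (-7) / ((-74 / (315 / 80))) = -45 / 26344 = -0.00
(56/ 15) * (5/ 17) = 1.10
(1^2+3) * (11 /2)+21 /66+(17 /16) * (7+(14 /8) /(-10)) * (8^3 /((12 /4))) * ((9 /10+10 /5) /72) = 714443 /9900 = 72.17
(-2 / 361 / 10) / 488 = -1 / 880840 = -0.00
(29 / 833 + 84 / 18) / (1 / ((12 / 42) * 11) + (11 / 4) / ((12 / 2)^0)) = 516956 / 337365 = 1.53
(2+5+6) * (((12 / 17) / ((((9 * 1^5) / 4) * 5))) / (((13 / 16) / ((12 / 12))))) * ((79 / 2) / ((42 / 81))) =45504 / 595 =76.48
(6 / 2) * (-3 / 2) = -9 / 2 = -4.50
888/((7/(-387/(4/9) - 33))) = -802530/7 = -114647.14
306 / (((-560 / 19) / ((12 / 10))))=-8721 / 700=-12.46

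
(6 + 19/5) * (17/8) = 833/40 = 20.82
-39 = -39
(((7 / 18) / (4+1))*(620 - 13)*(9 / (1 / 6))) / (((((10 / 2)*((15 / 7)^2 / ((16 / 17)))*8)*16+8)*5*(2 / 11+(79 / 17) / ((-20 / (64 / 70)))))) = -272535109 / 51232928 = -5.32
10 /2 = 5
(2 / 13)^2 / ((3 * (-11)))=-4 / 5577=-0.00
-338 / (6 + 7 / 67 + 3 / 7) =-79261 / 1532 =-51.74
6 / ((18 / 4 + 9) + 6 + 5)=12 / 49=0.24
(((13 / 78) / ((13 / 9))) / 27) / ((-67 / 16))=-8 / 7839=-0.00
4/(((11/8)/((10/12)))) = 80/33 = 2.42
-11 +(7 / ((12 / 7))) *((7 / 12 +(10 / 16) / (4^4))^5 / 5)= -5748711167398350705889 / 525299860536494653440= -10.94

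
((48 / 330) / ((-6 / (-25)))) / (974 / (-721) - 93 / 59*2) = -212695 / 1580469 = -0.13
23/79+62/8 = 2541/316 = 8.04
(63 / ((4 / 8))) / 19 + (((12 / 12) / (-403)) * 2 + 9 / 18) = 109137 / 15314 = 7.13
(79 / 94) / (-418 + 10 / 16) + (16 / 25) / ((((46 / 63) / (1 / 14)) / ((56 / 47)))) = 6549724 / 90236475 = 0.07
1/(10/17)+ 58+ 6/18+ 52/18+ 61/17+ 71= 210391/1530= 137.51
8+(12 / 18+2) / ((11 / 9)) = 112 / 11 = 10.18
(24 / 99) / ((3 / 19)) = 152 / 99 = 1.54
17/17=1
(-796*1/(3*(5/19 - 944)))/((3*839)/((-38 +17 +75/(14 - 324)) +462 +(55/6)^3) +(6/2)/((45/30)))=61319811842/889513355601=0.07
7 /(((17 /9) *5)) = 63 /85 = 0.74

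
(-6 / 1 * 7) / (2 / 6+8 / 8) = -63 / 2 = -31.50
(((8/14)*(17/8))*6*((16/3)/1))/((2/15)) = 2040/7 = 291.43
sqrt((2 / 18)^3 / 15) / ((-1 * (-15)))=sqrt(15) / 6075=0.00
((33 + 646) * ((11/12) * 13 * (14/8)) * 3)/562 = 679679/8992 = 75.59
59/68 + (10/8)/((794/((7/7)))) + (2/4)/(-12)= 33511/40494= 0.83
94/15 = 6.27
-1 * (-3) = 3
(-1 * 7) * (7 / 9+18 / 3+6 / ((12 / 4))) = -553 / 9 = -61.44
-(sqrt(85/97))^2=-85/97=-0.88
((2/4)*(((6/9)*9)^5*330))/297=4320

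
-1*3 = -3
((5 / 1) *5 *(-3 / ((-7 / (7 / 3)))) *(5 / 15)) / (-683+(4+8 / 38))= -475 / 38691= -0.01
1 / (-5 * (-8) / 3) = 3 / 40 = 0.08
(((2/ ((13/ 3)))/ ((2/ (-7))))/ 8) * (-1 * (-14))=-147/ 52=-2.83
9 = 9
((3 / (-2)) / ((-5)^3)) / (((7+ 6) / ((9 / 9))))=3 / 3250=0.00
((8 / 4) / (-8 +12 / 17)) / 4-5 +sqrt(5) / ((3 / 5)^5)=-1257 / 248 +3125* sqrt(5) / 243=23.69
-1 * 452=-452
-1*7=-7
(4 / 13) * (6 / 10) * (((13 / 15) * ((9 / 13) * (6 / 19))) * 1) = 0.03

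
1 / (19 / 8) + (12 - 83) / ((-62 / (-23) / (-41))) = 1272603 / 1178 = 1080.31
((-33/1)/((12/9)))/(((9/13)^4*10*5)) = -314171/145800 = -2.15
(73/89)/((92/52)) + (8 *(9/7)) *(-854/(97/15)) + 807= -550.89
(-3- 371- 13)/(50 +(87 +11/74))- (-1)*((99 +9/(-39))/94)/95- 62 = -12726632254/196366235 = -64.81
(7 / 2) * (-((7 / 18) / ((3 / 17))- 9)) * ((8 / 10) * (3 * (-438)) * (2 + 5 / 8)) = -1312759 / 20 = -65637.95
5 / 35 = 1 / 7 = 0.14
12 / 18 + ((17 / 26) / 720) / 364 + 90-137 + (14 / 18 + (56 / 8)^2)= 7823579 / 2271360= 3.44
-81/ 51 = -27/ 17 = -1.59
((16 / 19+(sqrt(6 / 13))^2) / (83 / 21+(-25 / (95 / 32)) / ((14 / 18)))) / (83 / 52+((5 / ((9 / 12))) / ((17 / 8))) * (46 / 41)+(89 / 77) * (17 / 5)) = -0.02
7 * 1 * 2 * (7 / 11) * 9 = 882 / 11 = 80.18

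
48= 48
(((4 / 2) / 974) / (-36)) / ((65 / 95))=-19 / 227916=-0.00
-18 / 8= -9 / 4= -2.25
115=115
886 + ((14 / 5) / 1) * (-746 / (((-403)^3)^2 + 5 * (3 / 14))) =886.00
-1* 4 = -4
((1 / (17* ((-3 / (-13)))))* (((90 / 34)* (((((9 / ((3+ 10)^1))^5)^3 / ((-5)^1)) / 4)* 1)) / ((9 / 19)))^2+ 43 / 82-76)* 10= -245123220118569206464487195540633313609105 / 324771435376824223510360379550682805672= -754.76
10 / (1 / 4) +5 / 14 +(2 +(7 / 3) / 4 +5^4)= 56107 / 84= 667.94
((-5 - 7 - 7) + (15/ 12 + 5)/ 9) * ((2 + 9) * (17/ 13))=-263.32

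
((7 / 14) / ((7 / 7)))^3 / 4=1 / 32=0.03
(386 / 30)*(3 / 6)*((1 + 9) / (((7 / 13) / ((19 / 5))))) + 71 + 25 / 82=4522957 / 8610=525.31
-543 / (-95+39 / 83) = 45069 / 7846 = 5.74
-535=-535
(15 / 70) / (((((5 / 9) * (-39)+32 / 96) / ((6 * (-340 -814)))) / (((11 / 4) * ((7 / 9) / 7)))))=21.25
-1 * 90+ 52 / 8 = -167 / 2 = -83.50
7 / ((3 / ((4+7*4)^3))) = 229376 / 3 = 76458.67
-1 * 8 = -8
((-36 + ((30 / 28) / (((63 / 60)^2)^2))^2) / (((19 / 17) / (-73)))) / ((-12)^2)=2250330254883049 / 140852328260364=15.98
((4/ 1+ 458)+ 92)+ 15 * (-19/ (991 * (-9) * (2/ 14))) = 554.22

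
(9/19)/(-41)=-9/779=-0.01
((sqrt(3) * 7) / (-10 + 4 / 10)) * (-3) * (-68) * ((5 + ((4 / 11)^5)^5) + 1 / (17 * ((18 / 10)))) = -1459976625874597751514233757985 * sqrt(3) / 1950247069809906996752944518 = -1296.63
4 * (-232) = -928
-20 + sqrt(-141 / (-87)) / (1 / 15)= -20 + 15* sqrt(1363) / 29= -0.90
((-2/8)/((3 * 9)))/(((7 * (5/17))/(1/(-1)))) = 17/3780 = 0.00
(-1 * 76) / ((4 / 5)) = -95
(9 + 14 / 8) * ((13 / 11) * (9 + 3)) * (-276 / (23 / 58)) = -1167192 / 11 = -106108.36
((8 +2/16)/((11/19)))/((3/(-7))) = -8645/264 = -32.75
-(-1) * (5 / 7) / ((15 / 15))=5 / 7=0.71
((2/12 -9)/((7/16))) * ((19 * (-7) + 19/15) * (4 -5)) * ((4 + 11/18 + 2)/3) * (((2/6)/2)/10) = -97.69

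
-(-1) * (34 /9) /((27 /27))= 34 /9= 3.78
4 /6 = 0.67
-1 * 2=-2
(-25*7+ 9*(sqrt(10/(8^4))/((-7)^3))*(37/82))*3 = -525 - 999*sqrt(10)/1800064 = -525.00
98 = 98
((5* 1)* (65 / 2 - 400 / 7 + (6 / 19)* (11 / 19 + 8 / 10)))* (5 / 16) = -3058605 / 80864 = -37.82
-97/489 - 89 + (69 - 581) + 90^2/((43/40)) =145794602/21027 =6933.69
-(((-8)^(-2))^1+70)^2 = -20079361 /4096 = -4902.19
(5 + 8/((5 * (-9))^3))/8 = 455617/729000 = 0.62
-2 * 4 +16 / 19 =-136 / 19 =-7.16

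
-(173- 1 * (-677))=-850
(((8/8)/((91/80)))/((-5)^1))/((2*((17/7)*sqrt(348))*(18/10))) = -20*sqrt(87)/173043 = -0.00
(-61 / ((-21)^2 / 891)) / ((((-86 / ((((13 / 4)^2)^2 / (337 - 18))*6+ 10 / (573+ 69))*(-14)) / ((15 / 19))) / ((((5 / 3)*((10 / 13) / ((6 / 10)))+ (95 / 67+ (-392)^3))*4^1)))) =41162723.13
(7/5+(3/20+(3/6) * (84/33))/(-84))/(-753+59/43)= -1099037/597273600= -0.00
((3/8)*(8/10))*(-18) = -5.40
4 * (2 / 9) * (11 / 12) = 22 / 27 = 0.81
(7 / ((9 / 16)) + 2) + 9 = 211 / 9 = 23.44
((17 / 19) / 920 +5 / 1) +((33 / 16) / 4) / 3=723371 / 139840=5.17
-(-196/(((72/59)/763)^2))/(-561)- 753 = -99847457329/727056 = -137331.18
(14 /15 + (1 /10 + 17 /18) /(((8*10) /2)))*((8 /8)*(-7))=-12089 /1800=-6.72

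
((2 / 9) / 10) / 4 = 1 / 180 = 0.01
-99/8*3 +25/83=-24451/664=-36.82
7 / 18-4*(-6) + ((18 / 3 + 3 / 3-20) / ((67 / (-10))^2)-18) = 492835 / 80802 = 6.10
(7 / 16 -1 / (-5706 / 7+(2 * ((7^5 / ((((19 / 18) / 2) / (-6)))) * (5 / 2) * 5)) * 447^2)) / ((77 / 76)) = 1205925980836121 / 2792670692455908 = 0.43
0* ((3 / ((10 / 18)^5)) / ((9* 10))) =0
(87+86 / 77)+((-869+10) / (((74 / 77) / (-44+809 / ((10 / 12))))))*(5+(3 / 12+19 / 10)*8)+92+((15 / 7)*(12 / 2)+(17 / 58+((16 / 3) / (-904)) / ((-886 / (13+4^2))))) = -308353410745644101 / 16767262050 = -18390206.45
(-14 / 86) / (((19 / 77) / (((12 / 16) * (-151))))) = 244167 / 3268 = 74.71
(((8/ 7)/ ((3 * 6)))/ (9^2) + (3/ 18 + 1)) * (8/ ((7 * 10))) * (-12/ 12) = -4766/ 35721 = -0.13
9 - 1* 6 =3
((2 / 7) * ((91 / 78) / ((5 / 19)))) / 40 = 19 / 600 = 0.03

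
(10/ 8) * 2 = 5/ 2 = 2.50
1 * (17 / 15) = 1.13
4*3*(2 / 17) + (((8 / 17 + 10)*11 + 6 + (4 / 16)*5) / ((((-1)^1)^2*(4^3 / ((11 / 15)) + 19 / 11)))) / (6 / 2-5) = 8763 / 12104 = 0.72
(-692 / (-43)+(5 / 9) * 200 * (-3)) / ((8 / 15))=-51155 / 86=-594.83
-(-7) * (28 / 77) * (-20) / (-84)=20 / 33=0.61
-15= -15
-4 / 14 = -2 / 7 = -0.29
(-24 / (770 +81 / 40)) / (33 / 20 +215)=-19200 / 133807373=-0.00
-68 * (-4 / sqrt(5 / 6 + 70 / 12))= 136 * sqrt(15) / 5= 105.35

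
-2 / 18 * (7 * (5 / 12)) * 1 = -35 / 108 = -0.32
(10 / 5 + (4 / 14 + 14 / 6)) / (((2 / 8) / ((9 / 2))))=83.14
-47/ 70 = -0.67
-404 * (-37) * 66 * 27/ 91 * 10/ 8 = 33296670/ 91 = 365897.47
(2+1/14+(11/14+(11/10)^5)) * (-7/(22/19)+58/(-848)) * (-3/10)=53505950913/6529600000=8.19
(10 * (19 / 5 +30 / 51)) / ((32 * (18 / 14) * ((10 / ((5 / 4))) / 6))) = 2611 / 3264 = 0.80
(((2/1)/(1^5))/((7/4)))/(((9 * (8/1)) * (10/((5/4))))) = 1/504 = 0.00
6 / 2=3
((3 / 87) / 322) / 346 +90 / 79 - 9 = -2006418629 / 255244892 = -7.86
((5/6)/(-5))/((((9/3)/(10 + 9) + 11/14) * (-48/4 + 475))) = -133/348639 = -0.00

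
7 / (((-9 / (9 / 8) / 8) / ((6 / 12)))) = -7 / 2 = -3.50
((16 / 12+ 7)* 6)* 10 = 500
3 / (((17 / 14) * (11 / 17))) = 42 / 11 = 3.82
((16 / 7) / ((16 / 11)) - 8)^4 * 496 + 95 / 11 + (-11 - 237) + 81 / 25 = 559169343466 / 660275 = 846873.41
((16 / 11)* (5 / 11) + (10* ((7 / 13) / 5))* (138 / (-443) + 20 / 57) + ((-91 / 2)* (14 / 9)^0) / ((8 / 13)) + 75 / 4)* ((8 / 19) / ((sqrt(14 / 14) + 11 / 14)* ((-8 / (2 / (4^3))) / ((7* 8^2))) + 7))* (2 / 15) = -1696648798957 / 3316803819615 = -0.51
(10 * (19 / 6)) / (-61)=-0.52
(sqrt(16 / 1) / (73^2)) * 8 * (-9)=-288 / 5329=-0.05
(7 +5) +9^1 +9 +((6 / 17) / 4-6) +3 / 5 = 4197 / 170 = 24.69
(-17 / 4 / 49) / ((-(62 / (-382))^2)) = 620177 / 188356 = 3.29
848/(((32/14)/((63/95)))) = 23373/95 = 246.03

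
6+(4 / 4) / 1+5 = 12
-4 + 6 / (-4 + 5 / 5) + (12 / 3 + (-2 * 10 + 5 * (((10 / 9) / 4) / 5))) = -391 / 18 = -21.72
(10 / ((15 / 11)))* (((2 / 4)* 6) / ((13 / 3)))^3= 5346 / 2197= 2.43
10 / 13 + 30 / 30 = 23 / 13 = 1.77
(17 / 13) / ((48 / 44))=187 / 156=1.20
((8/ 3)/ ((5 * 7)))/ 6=4/ 315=0.01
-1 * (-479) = 479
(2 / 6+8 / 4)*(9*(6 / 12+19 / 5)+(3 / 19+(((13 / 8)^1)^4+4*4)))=168417193 / 1167360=144.27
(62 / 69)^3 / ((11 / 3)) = 238328 / 1204533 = 0.20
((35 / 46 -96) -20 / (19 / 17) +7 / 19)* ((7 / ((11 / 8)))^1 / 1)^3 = -8654093056 / 581647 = -14878.60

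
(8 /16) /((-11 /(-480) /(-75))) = -18000 /11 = -1636.36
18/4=9/2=4.50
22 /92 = 11 /46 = 0.24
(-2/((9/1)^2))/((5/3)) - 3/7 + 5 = 4306/945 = 4.56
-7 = -7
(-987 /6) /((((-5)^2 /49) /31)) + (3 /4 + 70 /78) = -38974153 /3900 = -9993.37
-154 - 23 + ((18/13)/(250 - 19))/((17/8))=-177.00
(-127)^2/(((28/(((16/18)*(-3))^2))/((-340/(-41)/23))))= 87741760/59409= 1476.91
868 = 868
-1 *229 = -229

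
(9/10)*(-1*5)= -9/2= -4.50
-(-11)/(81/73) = 9.91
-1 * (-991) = 991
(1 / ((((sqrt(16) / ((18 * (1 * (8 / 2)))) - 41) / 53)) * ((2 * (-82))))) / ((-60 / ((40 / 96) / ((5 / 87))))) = -4611 / 4834720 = -0.00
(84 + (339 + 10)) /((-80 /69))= -29877 /80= -373.46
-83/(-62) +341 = 21225/62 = 342.34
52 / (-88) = -13 / 22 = -0.59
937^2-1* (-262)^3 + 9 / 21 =132038882 / 7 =18862697.43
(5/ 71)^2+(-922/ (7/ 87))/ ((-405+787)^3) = 4675330313/ 983501055908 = 0.00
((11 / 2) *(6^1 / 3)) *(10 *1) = 110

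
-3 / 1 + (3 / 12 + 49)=185 / 4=46.25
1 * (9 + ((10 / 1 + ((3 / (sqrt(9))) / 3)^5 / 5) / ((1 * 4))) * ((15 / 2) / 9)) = 64639 / 5832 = 11.08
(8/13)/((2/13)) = 4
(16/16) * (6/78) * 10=10/13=0.77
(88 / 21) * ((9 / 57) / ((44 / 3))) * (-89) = -534 / 133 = -4.02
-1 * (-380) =380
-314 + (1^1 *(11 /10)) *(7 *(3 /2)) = -6049 /20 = -302.45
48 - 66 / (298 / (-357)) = 18933 / 149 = 127.07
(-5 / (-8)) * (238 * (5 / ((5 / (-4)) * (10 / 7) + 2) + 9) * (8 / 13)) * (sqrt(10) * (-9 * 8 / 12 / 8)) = -57715 * sqrt(10) / 26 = -7019.65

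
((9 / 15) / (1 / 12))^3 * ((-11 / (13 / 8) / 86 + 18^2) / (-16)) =-528005952 / 69875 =-7556.44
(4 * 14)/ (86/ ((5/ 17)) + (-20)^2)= 140/ 1731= 0.08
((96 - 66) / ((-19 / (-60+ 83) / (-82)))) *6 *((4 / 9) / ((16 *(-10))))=-943 / 19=-49.63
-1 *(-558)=558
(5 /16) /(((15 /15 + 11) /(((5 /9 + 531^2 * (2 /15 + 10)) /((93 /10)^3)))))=92.50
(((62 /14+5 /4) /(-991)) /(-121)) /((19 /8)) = 318 /15948163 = 0.00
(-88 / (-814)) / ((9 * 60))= 1 / 4995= 0.00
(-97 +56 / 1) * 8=-328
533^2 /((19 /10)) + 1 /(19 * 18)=51136021 /342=149520.53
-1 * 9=-9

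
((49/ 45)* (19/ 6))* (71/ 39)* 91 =462707/ 810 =571.24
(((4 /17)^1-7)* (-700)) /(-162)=-40250 /1377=-29.23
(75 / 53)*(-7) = -525 / 53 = -9.91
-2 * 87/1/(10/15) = -261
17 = 17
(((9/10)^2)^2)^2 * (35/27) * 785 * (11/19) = 253.60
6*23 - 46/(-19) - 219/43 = 110563/817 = 135.33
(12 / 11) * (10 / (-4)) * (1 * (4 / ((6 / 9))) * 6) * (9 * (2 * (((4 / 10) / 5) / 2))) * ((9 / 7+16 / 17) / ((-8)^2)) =-12879 / 5236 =-2.46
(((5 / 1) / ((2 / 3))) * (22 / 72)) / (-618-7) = -11 / 3000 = -0.00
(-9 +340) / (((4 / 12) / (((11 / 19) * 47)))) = 513381 / 19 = 27020.05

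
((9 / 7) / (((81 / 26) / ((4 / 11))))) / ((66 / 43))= 2236 / 22869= 0.10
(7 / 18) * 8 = 28 / 9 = 3.11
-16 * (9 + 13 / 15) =-2368 / 15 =-157.87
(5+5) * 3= 30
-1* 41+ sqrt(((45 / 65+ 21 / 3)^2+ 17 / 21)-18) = -41+ sqrt(3128811) / 273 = -34.52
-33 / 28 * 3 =-99 / 28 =-3.54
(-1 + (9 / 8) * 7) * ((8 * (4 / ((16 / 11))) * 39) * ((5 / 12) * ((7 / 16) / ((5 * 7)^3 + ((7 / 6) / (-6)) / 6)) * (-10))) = -5308875 / 21167984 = -0.25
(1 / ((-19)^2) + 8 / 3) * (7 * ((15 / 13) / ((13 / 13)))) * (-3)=-303555 / 4693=-64.68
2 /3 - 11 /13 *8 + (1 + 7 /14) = -359 /78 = -4.60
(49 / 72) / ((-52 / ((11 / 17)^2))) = -5929 / 1082016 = -0.01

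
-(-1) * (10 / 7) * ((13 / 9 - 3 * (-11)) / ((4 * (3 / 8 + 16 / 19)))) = 23560 / 2331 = 10.11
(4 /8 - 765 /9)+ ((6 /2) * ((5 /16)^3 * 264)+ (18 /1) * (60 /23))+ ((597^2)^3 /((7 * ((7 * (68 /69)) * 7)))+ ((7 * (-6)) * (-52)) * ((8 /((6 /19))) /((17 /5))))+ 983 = 9196718283051066778615 /68665856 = 133934371735656.61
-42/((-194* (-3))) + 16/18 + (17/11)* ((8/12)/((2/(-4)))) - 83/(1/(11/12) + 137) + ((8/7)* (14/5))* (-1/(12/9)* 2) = -484646938/72934785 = -6.64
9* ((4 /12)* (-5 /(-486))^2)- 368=-28973351 /78732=-368.00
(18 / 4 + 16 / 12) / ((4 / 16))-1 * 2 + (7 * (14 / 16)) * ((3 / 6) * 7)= 42.77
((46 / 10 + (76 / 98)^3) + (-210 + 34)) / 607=-100550833 / 357064715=-0.28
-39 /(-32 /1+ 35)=-13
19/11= 1.73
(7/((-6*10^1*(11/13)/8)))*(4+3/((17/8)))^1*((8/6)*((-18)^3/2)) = 21700224/935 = 23208.80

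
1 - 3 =-2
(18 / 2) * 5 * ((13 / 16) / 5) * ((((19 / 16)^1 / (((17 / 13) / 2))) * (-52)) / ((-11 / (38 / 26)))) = 549081 / 5984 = 91.76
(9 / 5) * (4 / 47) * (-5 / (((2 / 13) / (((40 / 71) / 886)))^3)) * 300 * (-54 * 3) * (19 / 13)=0.00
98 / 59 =1.66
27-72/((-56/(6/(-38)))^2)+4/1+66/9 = 16273637/424536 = 38.33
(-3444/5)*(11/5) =-37884/25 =-1515.36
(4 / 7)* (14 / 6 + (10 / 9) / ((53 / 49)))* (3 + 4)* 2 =26.88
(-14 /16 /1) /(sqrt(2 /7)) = -7* sqrt(14) /16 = -1.64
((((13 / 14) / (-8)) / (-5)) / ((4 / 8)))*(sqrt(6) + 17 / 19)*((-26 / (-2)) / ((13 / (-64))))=-9.94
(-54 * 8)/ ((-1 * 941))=432/ 941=0.46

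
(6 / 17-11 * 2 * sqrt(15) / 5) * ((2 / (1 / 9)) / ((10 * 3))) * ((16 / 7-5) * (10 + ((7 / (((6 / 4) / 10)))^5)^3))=-1182317526239372902400001090516932 / 189724437 + 13005492788633101926400011995686252 * sqrt(15) / 167403915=294657598855527727950345300.00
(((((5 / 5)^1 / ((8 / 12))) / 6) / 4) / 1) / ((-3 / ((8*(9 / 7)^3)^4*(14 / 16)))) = -3012581722464 / 1977326743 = -1523.56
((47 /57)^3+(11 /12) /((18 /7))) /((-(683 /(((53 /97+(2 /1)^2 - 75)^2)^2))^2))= -29928038242614209441719221210724512 /25077029125090167822953011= -1193444330.80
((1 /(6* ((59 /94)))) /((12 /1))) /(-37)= -47 /78588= -0.00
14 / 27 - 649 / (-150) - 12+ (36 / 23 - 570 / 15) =-1353457 / 31050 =-43.59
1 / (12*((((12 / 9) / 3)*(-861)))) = -1 / 4592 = -0.00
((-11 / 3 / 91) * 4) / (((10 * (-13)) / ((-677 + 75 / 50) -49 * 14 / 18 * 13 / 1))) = -33121 / 22815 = -1.45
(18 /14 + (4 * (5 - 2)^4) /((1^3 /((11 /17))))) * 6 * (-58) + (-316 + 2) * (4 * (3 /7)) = -8799204 /119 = -73942.89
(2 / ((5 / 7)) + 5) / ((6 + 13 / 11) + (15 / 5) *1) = 429 / 560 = 0.77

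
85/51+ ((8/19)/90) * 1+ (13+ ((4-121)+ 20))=-70391/855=-82.33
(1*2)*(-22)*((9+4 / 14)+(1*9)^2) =-27808 / 7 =-3972.57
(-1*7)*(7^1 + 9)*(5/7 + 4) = -528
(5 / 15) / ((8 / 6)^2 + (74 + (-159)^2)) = 3 / 228211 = 0.00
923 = 923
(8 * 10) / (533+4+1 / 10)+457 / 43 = 10.78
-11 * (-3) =33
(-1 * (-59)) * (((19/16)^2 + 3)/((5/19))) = 1265609/1280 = 988.76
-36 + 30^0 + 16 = -19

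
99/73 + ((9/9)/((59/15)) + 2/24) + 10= 11.69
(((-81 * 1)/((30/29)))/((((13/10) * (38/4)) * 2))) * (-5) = 15.85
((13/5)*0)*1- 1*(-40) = 40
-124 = -124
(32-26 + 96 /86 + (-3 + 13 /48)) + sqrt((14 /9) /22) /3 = sqrt(77) /99 + 9055 /2064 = 4.48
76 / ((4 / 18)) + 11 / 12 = 4115 / 12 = 342.92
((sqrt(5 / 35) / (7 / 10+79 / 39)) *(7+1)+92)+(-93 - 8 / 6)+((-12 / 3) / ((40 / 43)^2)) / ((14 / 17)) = -133499 / 16800+3120 *sqrt(7) / 7441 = -6.84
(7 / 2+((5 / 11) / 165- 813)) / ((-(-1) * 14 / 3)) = -587695 / 3388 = -173.46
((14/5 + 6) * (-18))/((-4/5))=198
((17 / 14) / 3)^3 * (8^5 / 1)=20123648 / 9261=2172.95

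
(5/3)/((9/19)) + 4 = 203/27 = 7.52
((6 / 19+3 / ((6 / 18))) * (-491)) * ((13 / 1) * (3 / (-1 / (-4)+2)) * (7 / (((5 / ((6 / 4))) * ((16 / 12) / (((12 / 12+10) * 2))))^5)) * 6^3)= -356255052454.71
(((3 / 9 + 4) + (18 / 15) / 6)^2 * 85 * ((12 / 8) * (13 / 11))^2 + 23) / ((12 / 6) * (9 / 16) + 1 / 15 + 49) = 80042472 / 728783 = 109.83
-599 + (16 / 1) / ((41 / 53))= -23711 / 41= -578.32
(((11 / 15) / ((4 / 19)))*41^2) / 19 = 18491 / 60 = 308.18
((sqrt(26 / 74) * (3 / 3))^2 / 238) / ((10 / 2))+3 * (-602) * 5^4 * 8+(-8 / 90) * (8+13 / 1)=-1192772946529 / 132090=-9030001.87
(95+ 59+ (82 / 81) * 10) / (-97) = -13294 / 7857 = -1.69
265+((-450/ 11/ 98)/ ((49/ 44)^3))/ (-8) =1527890065/ 5764801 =265.04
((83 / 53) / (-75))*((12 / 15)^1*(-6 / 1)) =664 / 6625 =0.10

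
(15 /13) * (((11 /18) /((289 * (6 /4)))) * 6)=110 /11271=0.01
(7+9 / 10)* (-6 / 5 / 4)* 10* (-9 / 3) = 711 / 10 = 71.10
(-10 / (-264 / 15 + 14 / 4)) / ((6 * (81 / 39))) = 650 / 11421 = 0.06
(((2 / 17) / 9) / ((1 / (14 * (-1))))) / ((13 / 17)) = -28 / 117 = -0.24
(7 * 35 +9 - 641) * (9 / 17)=-204.88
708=708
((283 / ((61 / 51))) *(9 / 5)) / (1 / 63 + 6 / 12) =16367022 / 19825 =825.57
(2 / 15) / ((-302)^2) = 1 / 684030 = 0.00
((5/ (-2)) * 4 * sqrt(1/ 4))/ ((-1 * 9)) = 5/ 9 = 0.56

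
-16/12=-4/3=-1.33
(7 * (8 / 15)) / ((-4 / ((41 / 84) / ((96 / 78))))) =-533 / 1440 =-0.37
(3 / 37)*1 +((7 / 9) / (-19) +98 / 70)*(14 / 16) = 160739 / 126540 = 1.27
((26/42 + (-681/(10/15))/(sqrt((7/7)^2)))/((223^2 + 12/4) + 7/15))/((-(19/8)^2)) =6860320/1885109149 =0.00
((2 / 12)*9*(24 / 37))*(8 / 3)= 96 / 37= 2.59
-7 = -7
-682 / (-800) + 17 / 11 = 10551 / 4400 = 2.40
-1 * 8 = -8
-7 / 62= -0.11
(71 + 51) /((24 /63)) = 1281 /4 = 320.25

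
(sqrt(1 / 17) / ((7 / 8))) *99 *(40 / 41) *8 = 253440 *sqrt(17) / 4879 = 214.18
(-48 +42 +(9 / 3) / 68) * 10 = -2025 / 34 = -59.56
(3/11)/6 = 1/22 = 0.05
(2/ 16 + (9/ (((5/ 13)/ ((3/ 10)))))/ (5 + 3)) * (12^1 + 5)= 6817/ 400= 17.04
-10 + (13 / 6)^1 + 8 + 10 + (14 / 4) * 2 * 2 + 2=157 / 6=26.17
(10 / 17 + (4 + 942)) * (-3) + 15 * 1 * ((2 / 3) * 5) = -47426 / 17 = -2789.76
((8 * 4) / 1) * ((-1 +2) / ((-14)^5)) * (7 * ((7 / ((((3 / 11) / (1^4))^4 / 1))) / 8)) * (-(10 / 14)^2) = 366025 / 10890936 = 0.03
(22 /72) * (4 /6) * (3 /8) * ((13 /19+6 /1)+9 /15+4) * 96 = 23584 /285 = 82.75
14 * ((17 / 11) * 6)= 1428 / 11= 129.82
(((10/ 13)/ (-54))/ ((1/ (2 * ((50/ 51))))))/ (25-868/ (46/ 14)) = 11500/ 98473401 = 0.00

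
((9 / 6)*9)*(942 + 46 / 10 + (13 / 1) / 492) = 20958309 / 1640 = 12779.46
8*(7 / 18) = 28 / 9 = 3.11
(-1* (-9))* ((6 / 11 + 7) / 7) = 747 / 77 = 9.70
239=239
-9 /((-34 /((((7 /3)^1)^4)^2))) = 5764801 /24786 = 232.58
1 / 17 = 0.06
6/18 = 1/3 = 0.33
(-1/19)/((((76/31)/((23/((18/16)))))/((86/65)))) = -122636/211185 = -0.58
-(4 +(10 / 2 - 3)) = -6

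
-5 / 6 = -0.83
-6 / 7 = -0.86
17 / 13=1.31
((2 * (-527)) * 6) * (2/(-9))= 4216/3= 1405.33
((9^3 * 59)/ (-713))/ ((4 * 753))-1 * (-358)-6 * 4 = 239080231/ 715852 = 333.98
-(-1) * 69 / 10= 6.90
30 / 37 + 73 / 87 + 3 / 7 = 46834 / 22533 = 2.08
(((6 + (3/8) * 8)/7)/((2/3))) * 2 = 27/7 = 3.86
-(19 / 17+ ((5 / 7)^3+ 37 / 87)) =-967601 / 507297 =-1.91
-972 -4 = -976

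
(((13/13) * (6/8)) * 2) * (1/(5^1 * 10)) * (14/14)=3/100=0.03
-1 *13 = -13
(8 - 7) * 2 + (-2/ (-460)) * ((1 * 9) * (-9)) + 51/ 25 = 4241/ 1150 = 3.69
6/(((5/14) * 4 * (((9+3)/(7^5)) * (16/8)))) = 117649/40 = 2941.22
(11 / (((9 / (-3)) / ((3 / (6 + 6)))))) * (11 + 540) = -6061 / 12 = -505.08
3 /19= 0.16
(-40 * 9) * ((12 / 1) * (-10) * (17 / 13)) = 734400 / 13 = 56492.31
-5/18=-0.28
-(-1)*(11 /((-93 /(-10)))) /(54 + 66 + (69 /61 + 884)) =6710 /5702109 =0.00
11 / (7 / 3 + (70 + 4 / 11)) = 363 / 2399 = 0.15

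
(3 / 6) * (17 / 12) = 17 / 24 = 0.71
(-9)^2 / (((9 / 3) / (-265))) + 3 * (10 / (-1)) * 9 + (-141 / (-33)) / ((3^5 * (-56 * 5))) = -7425.00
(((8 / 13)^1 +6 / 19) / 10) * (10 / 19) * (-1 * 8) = -0.39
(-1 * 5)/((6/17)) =-85/6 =-14.17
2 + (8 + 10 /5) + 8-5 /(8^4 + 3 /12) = 65536 /3277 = 20.00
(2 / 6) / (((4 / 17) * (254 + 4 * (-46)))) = 17 / 840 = 0.02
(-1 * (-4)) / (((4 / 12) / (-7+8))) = 12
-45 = -45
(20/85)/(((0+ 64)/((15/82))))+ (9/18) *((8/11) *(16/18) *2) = 1428941/2208096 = 0.65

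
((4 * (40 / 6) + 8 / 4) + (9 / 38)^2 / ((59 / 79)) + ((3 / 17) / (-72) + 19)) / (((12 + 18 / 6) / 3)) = 414854351 / 43449960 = 9.55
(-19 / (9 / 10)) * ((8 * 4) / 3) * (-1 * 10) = 60800 / 27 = 2251.85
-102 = -102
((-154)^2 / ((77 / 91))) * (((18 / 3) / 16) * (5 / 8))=105105 / 16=6569.06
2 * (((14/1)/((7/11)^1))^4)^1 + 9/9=468513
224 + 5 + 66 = 295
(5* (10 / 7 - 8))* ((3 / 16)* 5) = -1725 / 56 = -30.80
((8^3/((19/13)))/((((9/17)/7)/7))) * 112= 620978176/171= 3631451.32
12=12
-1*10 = -10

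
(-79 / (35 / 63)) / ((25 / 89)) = -63279 / 125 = -506.23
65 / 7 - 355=-2420 / 7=-345.71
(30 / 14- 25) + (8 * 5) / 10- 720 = -5172 / 7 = -738.86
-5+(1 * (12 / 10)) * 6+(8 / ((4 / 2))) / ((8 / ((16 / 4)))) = 21 / 5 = 4.20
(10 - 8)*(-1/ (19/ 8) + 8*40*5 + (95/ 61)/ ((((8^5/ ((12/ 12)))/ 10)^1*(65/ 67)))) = 394868545639/ 123428864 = 3199.16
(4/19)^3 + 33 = 226411/6859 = 33.01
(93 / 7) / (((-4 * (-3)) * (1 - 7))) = -31 / 168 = -0.18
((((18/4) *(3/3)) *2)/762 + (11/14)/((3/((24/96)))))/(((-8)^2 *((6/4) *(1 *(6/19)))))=31331/12289536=0.00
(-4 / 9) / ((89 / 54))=-0.27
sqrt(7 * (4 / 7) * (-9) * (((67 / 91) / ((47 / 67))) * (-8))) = 804 * sqrt(8554) / 4277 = 17.39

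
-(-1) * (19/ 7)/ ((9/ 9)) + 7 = 68/ 7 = 9.71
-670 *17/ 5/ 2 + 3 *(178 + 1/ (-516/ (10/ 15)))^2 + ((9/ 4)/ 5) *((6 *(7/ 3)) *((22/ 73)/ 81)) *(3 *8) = 6845031730769/ 72887580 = 93912.18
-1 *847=-847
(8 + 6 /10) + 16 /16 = 48 /5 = 9.60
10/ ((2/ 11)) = 55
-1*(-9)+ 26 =35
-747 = -747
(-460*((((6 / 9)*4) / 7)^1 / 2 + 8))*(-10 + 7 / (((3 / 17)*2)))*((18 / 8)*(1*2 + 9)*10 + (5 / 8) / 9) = -9172015.65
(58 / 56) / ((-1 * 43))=-29 / 1204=-0.02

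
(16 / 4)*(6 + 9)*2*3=360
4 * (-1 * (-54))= 216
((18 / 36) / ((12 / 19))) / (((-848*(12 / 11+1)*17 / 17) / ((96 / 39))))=-209 / 190164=-0.00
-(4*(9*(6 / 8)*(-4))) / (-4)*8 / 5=-216 / 5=-43.20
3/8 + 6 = 51/8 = 6.38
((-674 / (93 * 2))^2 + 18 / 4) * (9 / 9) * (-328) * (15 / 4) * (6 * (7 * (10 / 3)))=-8752897300 / 2883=-3036037.91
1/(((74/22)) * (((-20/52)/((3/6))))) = -0.39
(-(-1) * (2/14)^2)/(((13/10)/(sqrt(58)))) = 10 * sqrt(58)/637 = 0.12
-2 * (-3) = 6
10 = 10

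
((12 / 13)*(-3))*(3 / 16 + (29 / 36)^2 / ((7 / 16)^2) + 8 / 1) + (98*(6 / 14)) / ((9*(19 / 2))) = -13755433 / 435708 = -31.57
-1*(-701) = 701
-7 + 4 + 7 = 4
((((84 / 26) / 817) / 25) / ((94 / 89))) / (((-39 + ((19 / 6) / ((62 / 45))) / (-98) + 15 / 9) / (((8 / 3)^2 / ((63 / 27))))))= -207653376 / 16995807309325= -0.00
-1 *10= -10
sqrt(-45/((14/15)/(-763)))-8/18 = -4/9 + 15 * sqrt(654)/2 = 191.36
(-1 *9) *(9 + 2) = -99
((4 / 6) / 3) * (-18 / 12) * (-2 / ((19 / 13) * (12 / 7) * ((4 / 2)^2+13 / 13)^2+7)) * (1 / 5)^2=182 / 475275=0.00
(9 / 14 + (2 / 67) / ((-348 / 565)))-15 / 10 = -73903 / 81606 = -0.91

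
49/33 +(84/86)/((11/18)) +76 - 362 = -401459/1419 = -282.92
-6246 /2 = -3123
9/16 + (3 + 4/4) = 73/16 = 4.56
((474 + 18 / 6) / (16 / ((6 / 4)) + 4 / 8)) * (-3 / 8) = -4293 / 268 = -16.02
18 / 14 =9 / 7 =1.29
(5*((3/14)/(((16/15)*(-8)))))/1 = -225/1792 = -0.13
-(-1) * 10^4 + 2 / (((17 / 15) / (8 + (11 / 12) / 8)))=2723895 / 272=10014.32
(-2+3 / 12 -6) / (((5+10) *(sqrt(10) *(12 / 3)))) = -31 *sqrt(10) / 2400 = -0.04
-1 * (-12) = 12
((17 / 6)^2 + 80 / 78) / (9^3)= 4237 / 341172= 0.01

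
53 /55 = 0.96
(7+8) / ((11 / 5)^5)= 0.29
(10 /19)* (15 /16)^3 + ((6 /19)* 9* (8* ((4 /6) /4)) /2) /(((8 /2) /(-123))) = -2250261 /38912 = -57.83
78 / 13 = 6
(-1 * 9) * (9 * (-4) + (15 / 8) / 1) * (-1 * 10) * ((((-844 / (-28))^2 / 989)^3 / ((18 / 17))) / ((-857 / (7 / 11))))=1.67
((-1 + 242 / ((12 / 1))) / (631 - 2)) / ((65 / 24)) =92 / 8177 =0.01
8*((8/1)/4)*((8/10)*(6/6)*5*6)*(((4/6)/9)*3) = 256/3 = 85.33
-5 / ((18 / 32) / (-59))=524.44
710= 710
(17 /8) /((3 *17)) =1 /24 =0.04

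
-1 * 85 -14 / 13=-1119 / 13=-86.08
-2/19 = -0.11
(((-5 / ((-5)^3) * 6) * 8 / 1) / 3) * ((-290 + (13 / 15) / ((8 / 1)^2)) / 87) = -2.13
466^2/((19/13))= 2823028/19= 148580.42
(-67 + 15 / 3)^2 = 3844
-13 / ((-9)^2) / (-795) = 13 / 64395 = 0.00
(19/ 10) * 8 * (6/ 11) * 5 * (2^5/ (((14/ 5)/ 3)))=109440/ 77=1421.30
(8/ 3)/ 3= 8/ 9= 0.89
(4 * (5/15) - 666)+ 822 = 472/3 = 157.33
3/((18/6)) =1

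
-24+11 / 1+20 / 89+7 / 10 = -10747 / 890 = -12.08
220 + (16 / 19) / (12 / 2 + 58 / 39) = 305296 / 1387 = 220.11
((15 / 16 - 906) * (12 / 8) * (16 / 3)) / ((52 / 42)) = -304101 / 52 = -5848.10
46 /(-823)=-46 /823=-0.06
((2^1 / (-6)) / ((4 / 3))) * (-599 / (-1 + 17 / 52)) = -7787 / 35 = -222.49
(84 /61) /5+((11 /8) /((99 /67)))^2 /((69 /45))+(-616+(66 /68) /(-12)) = -126784282123 /206072640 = -615.24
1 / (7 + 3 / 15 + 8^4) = 5 / 20516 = 0.00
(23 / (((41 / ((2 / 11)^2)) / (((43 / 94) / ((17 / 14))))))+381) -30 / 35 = 10547969423 / 27746873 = 380.15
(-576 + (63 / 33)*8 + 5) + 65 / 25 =-30422 / 55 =-553.13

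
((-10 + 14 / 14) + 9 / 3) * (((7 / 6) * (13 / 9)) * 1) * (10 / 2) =-455 / 9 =-50.56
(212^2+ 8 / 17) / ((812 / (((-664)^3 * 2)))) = -111840585746432 / 3451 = -32408167414.21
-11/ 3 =-3.67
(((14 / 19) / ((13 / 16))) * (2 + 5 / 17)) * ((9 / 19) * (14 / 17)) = 84672 / 104329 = 0.81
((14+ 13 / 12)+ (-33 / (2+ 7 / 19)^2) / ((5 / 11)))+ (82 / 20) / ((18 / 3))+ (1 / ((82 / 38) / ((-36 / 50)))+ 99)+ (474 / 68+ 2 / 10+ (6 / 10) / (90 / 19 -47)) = 205229300134 / 1888957125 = 108.65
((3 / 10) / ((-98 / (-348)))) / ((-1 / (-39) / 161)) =234117 / 35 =6689.06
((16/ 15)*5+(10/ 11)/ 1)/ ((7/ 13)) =2678/ 231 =11.59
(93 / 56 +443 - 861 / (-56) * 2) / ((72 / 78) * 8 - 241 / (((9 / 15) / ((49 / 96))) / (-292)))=3114891 / 392284319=0.01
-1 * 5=-5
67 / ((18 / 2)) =67 / 9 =7.44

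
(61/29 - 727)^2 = 441924484/841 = 525475.01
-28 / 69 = -0.41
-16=-16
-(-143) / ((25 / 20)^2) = 2288 / 25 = 91.52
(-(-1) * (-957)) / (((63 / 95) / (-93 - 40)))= 575795 / 3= 191931.67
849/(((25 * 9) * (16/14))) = 1981/600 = 3.30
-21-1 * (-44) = 23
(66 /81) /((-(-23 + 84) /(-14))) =308 /1647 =0.19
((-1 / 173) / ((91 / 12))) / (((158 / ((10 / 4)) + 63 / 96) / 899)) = -1726080 / 160846231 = -0.01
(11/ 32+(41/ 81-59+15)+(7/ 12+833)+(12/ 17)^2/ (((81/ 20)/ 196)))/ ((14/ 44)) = 6711841697/ 2621808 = 2560.01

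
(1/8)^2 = 1/64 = 0.02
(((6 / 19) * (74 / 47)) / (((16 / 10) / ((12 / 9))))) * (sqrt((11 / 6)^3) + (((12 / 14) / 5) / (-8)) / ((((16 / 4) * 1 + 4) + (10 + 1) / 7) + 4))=-111 / 169670 + 2035 * sqrt(66) / 16074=1.03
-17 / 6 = -2.83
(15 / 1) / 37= 15 / 37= 0.41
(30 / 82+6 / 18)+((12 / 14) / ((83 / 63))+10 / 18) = 58355 / 30627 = 1.91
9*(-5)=-45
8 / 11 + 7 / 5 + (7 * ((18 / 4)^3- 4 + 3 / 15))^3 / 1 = 160798712161961 / 704000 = 228407261.59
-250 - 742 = -992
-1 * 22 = -22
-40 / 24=-5 / 3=-1.67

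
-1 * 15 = -15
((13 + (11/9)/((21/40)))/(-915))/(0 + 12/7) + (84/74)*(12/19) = 147379249/208411380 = 0.71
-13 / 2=-6.50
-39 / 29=-1.34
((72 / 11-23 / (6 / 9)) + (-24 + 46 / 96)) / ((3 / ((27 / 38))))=-81537 / 6688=-12.19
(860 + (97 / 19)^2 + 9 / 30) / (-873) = -1066591 / 1050510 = -1.02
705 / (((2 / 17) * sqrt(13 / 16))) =23970 * sqrt(13) / 13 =6648.08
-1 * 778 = -778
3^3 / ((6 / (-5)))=-45 / 2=-22.50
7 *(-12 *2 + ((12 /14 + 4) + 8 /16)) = -261 /2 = -130.50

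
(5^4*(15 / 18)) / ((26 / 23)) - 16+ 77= 81391 / 156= 521.74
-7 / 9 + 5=38 / 9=4.22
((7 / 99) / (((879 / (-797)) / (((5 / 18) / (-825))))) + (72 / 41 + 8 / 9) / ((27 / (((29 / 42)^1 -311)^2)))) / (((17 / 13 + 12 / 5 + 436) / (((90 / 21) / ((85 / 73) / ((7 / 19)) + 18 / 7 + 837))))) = 69721677117358646185 / 639069672838841795628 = 0.11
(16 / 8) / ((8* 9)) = 1 / 36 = 0.03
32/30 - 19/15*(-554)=3514/5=702.80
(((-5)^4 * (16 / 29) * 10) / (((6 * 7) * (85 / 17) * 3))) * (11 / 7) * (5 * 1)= 550000 / 12789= 43.01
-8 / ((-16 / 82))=41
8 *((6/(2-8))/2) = -4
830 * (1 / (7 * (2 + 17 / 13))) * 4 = 43160 / 301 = 143.39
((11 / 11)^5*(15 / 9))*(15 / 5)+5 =10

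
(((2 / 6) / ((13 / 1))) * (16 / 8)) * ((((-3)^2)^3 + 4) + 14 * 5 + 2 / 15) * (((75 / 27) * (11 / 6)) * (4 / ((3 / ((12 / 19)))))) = 10601360 / 60021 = 176.63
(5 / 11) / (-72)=-5 / 792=-0.01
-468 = -468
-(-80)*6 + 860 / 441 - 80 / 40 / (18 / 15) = 211805 / 441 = 480.28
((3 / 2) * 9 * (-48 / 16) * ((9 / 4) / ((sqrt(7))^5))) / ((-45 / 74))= 2997 * sqrt(7) / 6860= 1.16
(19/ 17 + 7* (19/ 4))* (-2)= -2337/ 34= -68.74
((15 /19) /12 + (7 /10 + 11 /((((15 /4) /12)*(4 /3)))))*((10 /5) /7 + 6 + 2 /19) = 877455 /5054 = 173.62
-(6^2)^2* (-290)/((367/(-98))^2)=3609567360/134689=26799.27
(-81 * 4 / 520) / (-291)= 27 / 12610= 0.00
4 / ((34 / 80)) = 160 / 17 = 9.41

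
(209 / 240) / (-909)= -209 / 218160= -0.00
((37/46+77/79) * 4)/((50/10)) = 2586/1817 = 1.42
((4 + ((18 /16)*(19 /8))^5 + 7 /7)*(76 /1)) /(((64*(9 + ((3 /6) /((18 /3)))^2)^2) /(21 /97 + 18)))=412208293412164023 /10950440095055872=37.64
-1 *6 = -6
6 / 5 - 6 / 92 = 261 / 230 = 1.13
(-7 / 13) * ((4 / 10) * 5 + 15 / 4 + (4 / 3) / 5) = -3.24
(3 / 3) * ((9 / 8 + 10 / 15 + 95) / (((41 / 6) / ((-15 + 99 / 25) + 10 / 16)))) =-4838809 / 32800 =-147.52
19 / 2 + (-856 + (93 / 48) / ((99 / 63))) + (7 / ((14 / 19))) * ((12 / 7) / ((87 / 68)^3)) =-226478615653 / 270425232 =-837.49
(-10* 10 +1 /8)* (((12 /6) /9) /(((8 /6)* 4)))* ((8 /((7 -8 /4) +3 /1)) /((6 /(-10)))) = 3995 /576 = 6.94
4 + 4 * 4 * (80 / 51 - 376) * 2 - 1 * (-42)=-608726 / 51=-11935.80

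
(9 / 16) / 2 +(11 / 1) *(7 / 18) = 1313 / 288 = 4.56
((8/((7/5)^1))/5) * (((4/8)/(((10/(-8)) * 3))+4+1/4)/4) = 247/210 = 1.18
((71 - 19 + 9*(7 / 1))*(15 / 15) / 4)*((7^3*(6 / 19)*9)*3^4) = 86266215 / 38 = 2270163.55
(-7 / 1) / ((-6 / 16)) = 56 / 3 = 18.67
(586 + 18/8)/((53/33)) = 77649/212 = 366.27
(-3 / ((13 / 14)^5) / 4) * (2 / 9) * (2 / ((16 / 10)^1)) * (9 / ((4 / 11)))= -2773155 / 371293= -7.47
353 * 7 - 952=1519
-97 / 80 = -1.21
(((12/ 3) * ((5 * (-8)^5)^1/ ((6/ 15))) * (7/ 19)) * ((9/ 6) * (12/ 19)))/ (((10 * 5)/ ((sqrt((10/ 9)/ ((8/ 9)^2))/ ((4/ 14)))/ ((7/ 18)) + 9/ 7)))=-13934592 * sqrt(10)/ 361 -5308416/ 361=-136768.60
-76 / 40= -19 / 10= -1.90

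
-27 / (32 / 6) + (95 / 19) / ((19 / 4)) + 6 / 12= -1067 / 304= -3.51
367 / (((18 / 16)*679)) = 2936 / 6111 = 0.48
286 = 286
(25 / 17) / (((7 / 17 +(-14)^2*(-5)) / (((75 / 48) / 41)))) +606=6620166383 / 10924368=606.00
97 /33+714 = 23659 /33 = 716.94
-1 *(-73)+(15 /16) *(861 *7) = 91573 /16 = 5723.31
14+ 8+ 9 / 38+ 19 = 1567 / 38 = 41.24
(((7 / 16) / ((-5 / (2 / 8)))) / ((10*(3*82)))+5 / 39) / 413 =437303 / 1408825600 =0.00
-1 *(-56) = 56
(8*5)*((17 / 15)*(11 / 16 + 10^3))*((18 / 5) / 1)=816561 / 5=163312.20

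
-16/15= -1.07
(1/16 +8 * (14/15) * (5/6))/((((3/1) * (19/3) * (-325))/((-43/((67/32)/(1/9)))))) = 15566/6702345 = 0.00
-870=-870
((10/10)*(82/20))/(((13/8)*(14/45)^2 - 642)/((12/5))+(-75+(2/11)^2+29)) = -4822092/368597663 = -0.01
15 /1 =15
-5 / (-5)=1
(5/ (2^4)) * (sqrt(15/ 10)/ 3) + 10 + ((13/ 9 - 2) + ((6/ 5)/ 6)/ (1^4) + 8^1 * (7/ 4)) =5 * sqrt(6)/ 96 + 1064/ 45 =23.77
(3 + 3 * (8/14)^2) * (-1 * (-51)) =9945/49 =202.96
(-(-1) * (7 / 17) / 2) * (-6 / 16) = -21 / 272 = -0.08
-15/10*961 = -2883/2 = -1441.50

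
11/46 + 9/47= 931/2162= 0.43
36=36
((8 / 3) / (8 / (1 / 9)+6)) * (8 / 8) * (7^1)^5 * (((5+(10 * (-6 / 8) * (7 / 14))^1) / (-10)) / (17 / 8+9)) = -67228 / 10413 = -6.46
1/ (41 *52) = 1/ 2132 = 0.00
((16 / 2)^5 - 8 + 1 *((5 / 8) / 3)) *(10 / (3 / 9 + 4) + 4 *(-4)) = -69975805 / 156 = -448562.85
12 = 12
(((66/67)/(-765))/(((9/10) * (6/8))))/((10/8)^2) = -2816/2306475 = -0.00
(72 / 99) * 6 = 48 / 11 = 4.36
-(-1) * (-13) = -13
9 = 9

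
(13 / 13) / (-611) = -1 / 611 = -0.00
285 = 285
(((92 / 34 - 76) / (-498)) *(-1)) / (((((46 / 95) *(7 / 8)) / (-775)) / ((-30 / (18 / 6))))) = -262105000 / 97359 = -2692.15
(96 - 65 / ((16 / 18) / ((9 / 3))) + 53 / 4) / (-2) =881 / 16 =55.06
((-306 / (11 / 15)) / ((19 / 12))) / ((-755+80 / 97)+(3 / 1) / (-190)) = 17809200 / 50965717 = 0.35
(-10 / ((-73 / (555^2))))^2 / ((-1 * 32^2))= -2371985015625 / 1364224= -1738706.41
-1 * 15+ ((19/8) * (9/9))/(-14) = -1699/112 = -15.17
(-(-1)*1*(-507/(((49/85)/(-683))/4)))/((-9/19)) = -745658420/147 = -5072506.26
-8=-8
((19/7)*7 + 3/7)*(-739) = -100504/7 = -14357.71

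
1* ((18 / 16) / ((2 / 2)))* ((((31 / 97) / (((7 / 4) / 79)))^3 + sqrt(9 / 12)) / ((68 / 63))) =3130.74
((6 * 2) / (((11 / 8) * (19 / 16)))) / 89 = 1536 / 18601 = 0.08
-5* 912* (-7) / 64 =1995 / 4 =498.75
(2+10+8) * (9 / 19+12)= 249.47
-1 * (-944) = 944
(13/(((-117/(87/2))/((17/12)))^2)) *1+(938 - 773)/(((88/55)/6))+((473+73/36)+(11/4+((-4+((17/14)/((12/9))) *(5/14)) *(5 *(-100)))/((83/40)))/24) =310918379081/274083264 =1134.39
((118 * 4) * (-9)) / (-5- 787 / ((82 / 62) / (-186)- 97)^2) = 1329048785324952 / 1590488155217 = 835.62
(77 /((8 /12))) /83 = 1.39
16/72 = 0.22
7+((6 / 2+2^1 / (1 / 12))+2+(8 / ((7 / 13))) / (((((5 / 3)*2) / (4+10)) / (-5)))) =-276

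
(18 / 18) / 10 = 1 / 10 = 0.10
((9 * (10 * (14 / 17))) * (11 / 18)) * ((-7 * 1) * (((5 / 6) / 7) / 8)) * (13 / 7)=-3575 / 408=-8.76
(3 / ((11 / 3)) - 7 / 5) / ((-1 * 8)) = 4 / 55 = 0.07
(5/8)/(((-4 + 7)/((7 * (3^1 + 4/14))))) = 115/24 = 4.79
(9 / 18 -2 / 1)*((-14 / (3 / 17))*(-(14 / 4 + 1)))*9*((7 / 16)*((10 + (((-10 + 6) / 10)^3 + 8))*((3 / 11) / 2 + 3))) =-118612.93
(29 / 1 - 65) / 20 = -9 / 5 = -1.80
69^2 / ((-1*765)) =-529 / 85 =-6.22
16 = 16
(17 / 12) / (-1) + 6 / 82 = -661 / 492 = -1.34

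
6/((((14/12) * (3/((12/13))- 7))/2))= -96/35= -2.74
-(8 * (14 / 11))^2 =-12544 / 121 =-103.67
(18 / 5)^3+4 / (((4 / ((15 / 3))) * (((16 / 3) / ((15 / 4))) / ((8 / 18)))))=48.22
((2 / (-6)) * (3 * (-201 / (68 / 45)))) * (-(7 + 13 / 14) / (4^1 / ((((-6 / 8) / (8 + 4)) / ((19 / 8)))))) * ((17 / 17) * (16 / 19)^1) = 1003995 / 171836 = 5.84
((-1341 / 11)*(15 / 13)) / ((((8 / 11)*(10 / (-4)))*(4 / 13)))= 251.44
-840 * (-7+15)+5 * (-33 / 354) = -793015 / 118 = -6720.47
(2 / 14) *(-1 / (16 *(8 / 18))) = -9 / 448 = -0.02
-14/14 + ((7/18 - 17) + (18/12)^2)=-553/36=-15.36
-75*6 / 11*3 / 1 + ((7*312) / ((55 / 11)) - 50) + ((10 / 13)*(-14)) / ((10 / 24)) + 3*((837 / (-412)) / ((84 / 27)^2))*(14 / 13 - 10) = 14079058309 / 57737680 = 243.85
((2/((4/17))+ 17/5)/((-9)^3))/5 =-119/36450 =-0.00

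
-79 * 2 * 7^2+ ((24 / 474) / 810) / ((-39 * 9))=-86944556792 / 11230245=-7742.00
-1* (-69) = 69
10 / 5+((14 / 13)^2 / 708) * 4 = 2.01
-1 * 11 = -11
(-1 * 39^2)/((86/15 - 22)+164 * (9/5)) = -22815/4184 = -5.45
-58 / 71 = -0.82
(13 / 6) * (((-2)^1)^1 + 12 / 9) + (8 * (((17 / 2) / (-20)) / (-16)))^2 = -80599 / 57600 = -1.40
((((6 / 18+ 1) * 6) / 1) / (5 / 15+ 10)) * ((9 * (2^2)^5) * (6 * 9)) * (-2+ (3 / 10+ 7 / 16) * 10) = 64198656 / 31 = 2070924.39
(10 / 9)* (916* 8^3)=4689920 / 9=521102.22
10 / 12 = 5 / 6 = 0.83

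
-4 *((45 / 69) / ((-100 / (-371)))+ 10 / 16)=-2801 / 230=-12.18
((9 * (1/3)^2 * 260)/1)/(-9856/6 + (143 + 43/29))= -11310/65171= -0.17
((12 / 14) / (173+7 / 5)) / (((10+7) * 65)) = 3 / 674492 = 0.00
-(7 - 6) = -1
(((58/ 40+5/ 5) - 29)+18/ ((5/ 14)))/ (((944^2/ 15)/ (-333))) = -476523/ 3564544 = -0.13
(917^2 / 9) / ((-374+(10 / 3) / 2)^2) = 840889 / 1247689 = 0.67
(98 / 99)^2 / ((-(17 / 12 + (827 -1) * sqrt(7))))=653072 / 2246826713373 -126926464 * sqrt(7) / 748942237791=-0.00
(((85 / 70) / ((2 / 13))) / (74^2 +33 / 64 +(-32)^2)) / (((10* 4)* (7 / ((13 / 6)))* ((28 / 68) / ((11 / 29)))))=0.00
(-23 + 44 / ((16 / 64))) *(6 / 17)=54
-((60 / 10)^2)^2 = -1296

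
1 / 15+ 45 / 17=692 / 255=2.71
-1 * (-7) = 7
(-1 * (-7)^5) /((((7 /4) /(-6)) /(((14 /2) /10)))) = -201684 /5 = -40336.80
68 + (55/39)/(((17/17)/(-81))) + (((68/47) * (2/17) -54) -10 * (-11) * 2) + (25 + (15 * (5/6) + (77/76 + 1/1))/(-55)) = 369498507/2553980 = 144.68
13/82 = 0.16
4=4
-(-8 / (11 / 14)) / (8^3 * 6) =7 / 2112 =0.00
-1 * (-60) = 60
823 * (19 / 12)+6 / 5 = 78257 / 60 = 1304.28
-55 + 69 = 14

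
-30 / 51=-10 / 17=-0.59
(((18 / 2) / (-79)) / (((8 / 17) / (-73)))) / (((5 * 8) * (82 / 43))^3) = 888013683 / 22301732864000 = 0.00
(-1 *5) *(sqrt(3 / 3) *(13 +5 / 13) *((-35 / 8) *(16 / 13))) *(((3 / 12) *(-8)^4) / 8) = 7795200 / 169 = 46125.44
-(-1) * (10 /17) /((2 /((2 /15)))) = 2 /51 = 0.04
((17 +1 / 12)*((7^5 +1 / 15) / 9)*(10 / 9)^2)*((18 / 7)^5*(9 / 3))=223265073600 / 16807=13284052.69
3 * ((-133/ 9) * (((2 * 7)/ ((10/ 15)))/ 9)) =-931/ 9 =-103.44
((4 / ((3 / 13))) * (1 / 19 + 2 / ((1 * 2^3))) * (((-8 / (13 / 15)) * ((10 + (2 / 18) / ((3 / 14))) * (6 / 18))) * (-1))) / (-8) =-32660 / 1539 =-21.22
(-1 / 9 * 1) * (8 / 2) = -4 / 9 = -0.44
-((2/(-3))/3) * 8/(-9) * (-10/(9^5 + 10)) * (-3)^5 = -0.01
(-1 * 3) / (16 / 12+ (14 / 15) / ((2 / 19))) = -5 / 17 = -0.29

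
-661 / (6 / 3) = -661 / 2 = -330.50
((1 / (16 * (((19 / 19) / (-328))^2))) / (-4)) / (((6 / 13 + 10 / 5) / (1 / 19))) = -21853 / 608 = -35.94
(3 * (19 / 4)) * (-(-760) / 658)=5415 / 329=16.46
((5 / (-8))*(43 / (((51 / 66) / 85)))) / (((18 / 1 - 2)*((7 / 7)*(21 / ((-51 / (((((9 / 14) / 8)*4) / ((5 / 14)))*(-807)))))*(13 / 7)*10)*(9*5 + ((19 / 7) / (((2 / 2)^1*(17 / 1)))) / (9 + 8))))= -406673575 / 550222568064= -0.00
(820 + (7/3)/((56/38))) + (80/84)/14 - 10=811.65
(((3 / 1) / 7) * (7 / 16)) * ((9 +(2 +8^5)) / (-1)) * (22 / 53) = -1081707 / 424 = -2551.20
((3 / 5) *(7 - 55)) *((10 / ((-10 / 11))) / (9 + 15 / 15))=792 / 25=31.68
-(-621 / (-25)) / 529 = -27 / 575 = -0.05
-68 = -68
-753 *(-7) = 5271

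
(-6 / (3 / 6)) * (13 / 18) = -26 / 3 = -8.67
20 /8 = 5 /2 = 2.50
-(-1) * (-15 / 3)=-5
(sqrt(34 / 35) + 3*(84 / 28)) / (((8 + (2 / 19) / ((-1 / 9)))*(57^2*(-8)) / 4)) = -1 / 5092 - sqrt(1190) / 1603980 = -0.00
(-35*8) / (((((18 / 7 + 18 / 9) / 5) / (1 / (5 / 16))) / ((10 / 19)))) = -515.79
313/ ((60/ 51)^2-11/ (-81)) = 205.94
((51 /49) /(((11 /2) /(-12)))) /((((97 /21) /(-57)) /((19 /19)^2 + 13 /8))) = 78489 /1067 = 73.56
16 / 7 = 2.29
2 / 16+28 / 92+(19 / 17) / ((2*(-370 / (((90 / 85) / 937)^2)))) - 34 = -4929186787221441 / 146830236165880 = -33.57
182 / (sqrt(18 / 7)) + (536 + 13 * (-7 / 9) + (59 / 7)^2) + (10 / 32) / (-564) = 91 * sqrt(14) / 3 + 791843233 / 1326528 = 710.43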